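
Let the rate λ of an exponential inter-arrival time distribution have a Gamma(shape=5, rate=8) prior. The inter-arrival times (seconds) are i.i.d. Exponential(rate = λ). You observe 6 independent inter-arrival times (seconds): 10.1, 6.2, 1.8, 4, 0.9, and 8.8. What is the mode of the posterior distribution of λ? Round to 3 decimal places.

λ̂_MAP = 0.251

The Exponential(rate=λ) likelihood is ∝ λ^n e^(−λΣtᵢ). Here n = 6 and Σtᵢ = 10.1 + 6.2 + 1.8 + 4 + 0.9 + 8.8 = 31.8.
Posterior ∝ λ^4e^(−8λ) · λ^6e^(−31.8λ) = λ^10e^(−39.8λ), i.e. Gamma(11, 39.8).
Mode = (a−1)/b = 10/39.8 ≈ 0.251.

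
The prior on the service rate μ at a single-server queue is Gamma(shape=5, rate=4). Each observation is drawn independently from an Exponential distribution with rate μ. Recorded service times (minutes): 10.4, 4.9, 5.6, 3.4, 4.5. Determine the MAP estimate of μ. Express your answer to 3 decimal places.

The Exponential(rate=μ) likelihood is ∝ μ^n e^(−μΣtᵢ). Here n = 5 and Σtᵢ = 10.4 + 4.9 + 5.6 + 3.4 + 4.5 = 28.8.
Posterior ∝ μ^4e^(−4μ) · μ^5e^(−28.8μ) = μ^9e^(−32.8μ), i.e. Gamma(10, 32.8).
Mode = (a−1)/b = 9/32.8 ≈ 0.274.

μ̂_MAP = 0.274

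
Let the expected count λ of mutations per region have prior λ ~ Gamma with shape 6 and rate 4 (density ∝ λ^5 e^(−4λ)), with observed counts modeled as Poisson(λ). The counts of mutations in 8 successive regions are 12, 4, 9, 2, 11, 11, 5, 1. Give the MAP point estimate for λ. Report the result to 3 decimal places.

λ̂_MAP = 5.000

Σxᵢ = 12+4+9+2+11+11+5+1 = 55, with n = 8.
Posterior ∝ λ^5e^(−4λ) · λ^55e^(−8λ) = λ^60e^(−12λ), i.e. Gamma(shape=61, rate=12).
The mode of a Gamma(a, b) with a ≥ 1 (shape–rate) is (a−1)/b = 60/12 ≈ 5.000.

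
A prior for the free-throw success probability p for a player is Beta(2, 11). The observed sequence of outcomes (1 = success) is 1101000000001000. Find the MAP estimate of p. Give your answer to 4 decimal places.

p̂_MAP = 0.1852

Prior: Beta(2, 11).
Data: 4 successes in 16 trials (from the sequence). The binomial likelihood contributes p^4(1−p)^12, so the posterior is Beta(2+4, 11+12) = Beta(6, 23).
For Beta(a, b) with a, b > 1 the mode is (a−1)/(a+b−2) = 5/27 ≈ 0.1852.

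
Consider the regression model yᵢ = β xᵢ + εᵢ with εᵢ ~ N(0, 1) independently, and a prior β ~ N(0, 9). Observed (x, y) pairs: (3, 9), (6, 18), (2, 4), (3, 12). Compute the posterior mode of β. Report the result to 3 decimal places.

log p(β | y) = −Σ(yᵢ − βxᵢ)²/(2·1) − β²/(2·9) + const.
Setting the derivative to zero: Σxᵢ(yᵢ − βxᵢ)/1 − β/9 = 0, so β = Σxᵢyᵢ / (Σxᵢ² + σ²/τ²).
Σxᵢyᵢ = 3·9 + 6·18 + 2·4 + 3·12 = 179; Σxᵢ² = 58; σ²/τ² = 1/9.
β̂_MAP = 179 / (58 + 1/9) = 179/(523/9) = 1611/523 ≈ 3.080.

β̂_MAP = 3.080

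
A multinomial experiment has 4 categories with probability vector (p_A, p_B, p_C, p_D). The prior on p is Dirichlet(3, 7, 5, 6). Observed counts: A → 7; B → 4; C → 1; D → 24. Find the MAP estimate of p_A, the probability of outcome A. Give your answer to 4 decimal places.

The posterior is Dirichlet(αᵢ + nᵢ) = Dirichlet(10, 11, 6, 30).
For a Dirichlet(a₁,…,a_K) with all aᵢ > 1, the mode has j-th component (aⱼ − 1)/(Σaᵢ − K).
Here Σaᵢ = 57 and K = 4, so p_A = (10 − 1)/(57 − 4) = 9/53 ≈ 0.1698.

MAP estimate of p_A = 0.1698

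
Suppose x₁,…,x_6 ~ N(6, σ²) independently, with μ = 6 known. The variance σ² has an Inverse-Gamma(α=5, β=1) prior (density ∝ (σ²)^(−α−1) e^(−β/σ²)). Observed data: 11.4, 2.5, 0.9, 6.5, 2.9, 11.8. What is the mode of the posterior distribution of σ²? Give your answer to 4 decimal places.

σ̂²_MAP = 6.2733

Sum of squared deviations about the known mean: SS = (11.4−6)² + (2.5−6)² + (0.9−6)² + (6.5−6)² + (2.9−6)² + (11.8−6)² = 110.92.
The Normal likelihood contributes (σ²)^(−n/2) exp(−SS/(2σ²)), so the posterior is Inverse-Gamma(α + n/2, β + SS/2) = Inverse-Gamma(8, 56.46).
The mode of Inverse-Gamma(a, b) is b/(a+1) = 56.46/9 ≈ 6.2733.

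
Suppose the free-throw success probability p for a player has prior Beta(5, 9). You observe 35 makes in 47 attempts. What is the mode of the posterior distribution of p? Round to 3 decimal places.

p̂_MAP = 0.661

Prior: Beta(5, 9).
Data: 35 successes in 47 trials. The binomial likelihood contributes p^35(1−p)^12, so the posterior is Beta(5+35, 9+12) = Beta(40, 21).
For Beta(a, b) with a, b > 1 the mode is (a−1)/(a+b−2) = 39/59 ≈ 0.661.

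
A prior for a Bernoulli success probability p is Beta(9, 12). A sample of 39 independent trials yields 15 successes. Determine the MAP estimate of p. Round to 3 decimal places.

p̂_MAP = 0.397

Prior: Beta(9, 12).
Data: 15 successes in 39 trials. The binomial likelihood contributes p^15(1−p)^24, so the posterior is Beta(9+15, 12+24) = Beta(24, 36).
For Beta(a, b) with a, b > 1 the mode is (a−1)/(a+b−2) = 23/58 ≈ 0.397.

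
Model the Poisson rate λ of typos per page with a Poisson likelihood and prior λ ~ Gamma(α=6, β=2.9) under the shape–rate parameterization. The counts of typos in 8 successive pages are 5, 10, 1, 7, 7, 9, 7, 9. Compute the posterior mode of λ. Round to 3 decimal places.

Σxᵢ = 5+10+1+7+7+9+7+9 = 55, with n = 8.
Posterior ∝ λ^5e^(−2.9λ) · λ^55e^(−8λ) = λ^60e^(−10.9λ), i.e. Gamma(shape=61, rate=10.9).
The mode of a Gamma(a, b) with a ≥ 1 (shape–rate) is (a−1)/b = 60/10.9 ≈ 5.505.

λ̂_MAP = 5.505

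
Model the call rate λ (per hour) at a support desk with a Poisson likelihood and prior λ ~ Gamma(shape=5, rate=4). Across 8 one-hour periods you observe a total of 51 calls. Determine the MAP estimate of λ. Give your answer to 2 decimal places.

Σxᵢ = 51, n = 8.
Posterior ∝ λ^4e^(−4λ) · λ^51e^(−8λ) = λ^55e^(−12λ), i.e. Gamma(shape=56, rate=12).
The mode of a Gamma(a, b) with a ≥ 1 (shape–rate) is (a−1)/b = 55/12 ≈ 4.58.

λ̂_MAP = 4.58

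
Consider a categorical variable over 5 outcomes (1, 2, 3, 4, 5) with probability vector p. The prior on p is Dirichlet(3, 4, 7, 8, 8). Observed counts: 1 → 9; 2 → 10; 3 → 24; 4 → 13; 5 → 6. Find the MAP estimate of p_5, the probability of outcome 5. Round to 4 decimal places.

MAP estimate: 0.1494

The posterior is Dirichlet(αᵢ + nᵢ) = Dirichlet(12, 14, 31, 21, 14).
For a Dirichlet(a₁,…,a_K) with all aᵢ > 1, the mode has j-th component (aⱼ − 1)/(Σaᵢ − K).
Here Σaᵢ = 92 and K = 5, so p_5 = (14 − 1)/(92 − 5) = 13/87 ≈ 0.1494.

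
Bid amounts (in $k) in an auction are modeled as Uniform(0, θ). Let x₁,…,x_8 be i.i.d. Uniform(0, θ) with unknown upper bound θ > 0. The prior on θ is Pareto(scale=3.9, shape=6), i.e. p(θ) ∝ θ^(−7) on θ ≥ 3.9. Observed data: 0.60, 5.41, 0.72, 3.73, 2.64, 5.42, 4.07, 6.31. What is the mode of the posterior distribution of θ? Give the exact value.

The Uniform(0, θ) likelihood is θ^(−n) for θ ≥ max(xᵢ), zero otherwise. Here max(xᵢ) = 6.31.
Posterior ∝ θ^(−7) · θ^(−8) = θ^(−15) on θ ≥ max(3.9, 6.31) = 6.31.
This density is strictly decreasing in θ, so the posterior mode lies at the lower boundary of the support.

θ̂_MAP = 6.31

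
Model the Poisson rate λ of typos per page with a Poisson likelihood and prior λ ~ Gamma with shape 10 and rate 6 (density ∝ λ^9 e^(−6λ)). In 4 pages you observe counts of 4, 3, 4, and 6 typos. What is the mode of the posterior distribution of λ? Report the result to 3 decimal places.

Σxᵢ = 4+3+4+6 = 17, with n = 4.
Posterior ∝ λ^9e^(−6λ) · λ^17e^(−4λ) = λ^26e^(−10λ), i.e. Gamma(shape=27, rate=10).
The mode of a Gamma(a, b) with a ≥ 1 (shape–rate) is (a−1)/b = 26/10 ≈ 2.600.

λ̂_MAP = 2.600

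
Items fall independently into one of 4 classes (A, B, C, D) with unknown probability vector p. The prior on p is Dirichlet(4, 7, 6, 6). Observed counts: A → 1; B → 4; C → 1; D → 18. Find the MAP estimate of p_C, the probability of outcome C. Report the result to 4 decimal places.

MAP estimate of p_C = 0.1395

The posterior is Dirichlet(αᵢ + nᵢ) = Dirichlet(5, 11, 7, 24).
For a Dirichlet(a₁,…,a_K) with all aᵢ > 1, the mode has j-th component (aⱼ − 1)/(Σaᵢ − K).
Here Σaᵢ = 47 and K = 4, so p_C = (7 − 1)/(47 − 4) = 6/43 ≈ 0.1395.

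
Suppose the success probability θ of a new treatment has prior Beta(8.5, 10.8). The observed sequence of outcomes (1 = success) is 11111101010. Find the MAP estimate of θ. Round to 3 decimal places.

θ̂_MAP = 0.548

Prior: Beta(8.5, 10.8).
Data: 8 successes in 11 trials (from the sequence). The binomial likelihood contributes θ^8(1−θ)^3, so the posterior is Beta(8.5+8, 10.8+3) = Beta(16.5, 13.8).
For Beta(a, b) with a, b > 1 the mode is (a−1)/(a+b−2) = 15.5/28.3 ≈ 0.548.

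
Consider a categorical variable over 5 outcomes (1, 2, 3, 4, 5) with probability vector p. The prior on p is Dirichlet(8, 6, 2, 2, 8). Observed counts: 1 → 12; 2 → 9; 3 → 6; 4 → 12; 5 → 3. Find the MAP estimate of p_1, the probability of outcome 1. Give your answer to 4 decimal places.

MAP estimate: 0.3016

The posterior is Dirichlet(αᵢ + nᵢ) = Dirichlet(20, 15, 8, 14, 11).
For a Dirichlet(a₁,…,a_K) with all aᵢ > 1, the mode has j-th component (aⱼ − 1)/(Σaᵢ − K).
Here Σaᵢ = 68 and K = 5, so p_1 = (20 − 1)/(68 − 5) = 19/63 ≈ 0.3016.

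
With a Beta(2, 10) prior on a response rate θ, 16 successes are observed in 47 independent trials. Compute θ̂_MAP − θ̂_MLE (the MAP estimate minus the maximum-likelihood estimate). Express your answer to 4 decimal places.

Posterior is Beta(18, 41); MAP = (18−1)/(59−2) = 17/57 ≈ 0.29825.
MLE ignores the prior: θ̂_MLE = k/n = 16/47 ≈ 0.34043.
Difference = 17/57 − 16/47 = -113/2679 ≈ -0.0422.

MAP − MLE = -0.0422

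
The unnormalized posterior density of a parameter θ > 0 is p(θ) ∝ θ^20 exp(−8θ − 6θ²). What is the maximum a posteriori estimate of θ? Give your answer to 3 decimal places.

θ̂_MAP = 1.000

ℓ'(θ) = 20/θ − 8 − 12θ. Setting this to zero and multiplying by θ: 12θ² + 8θ − 20 = 0.
θ = (−8 + √(8² + 4·12·20)) / (2·12) = (−8 + √1024) / 24 = (−8 + 32)/24 = 1.
ℓ''(θ) = −20/θ² − 12 < 0, confirming a maximum.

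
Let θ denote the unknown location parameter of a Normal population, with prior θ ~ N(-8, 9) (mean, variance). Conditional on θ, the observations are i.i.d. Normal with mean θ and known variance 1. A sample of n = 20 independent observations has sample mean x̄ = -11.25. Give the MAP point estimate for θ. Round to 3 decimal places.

n = 20, x̄ = -11.25.
For a Normal prior and Normal likelihood with known variance, the posterior is Normal; its mode equals its mean, the precision-weighted average.
Prior precision 1/σ₀² = 1/9; data precision n/σ² = 20/1 = 20.
θ̂ = ((1/9)·(-8) + 20·(-11.25)) / (1/9 + 20) = (-2033/9)/(181/9) = -2033/181 ≈ -11.232.

θ̂_MAP = -11.232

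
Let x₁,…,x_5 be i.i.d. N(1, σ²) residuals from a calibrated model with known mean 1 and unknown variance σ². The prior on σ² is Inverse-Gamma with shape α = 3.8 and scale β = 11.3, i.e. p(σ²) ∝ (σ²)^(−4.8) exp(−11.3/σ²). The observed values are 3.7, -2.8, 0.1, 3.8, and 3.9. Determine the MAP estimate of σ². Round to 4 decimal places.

σ̂²_MAP = 4.2048

Sum of squared deviations about the known mean: SS = (3.7−1)² + (-2.8−1)² + (0.1−1)² + (3.8−1)² + (3.9−1)² = 38.79.
The Normal likelihood contributes (σ²)^(−n/2) exp(−SS/(2σ²)), so the posterior is Inverse-Gamma(α + n/2, β + SS/2) = Inverse-Gamma(6.3, 30.695).
The mode of Inverse-Gamma(a, b) is b/(a+1) = 30.695/7.3 ≈ 4.2048.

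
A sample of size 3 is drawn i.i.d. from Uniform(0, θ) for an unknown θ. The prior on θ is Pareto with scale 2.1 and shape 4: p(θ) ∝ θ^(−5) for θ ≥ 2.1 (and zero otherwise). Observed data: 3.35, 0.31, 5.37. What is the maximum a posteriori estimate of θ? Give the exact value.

The Uniform(0, θ) likelihood is θ^(−n) for θ ≥ max(xᵢ), zero otherwise. Here max(xᵢ) = 5.37.
Posterior ∝ θ^(−5) · θ^(−3) = θ^(−8) on θ ≥ max(2.1, 5.37) = 5.37.
This density is strictly decreasing in θ, so the posterior mode lies at the lower boundary of the support.

θ̂_MAP = 5.37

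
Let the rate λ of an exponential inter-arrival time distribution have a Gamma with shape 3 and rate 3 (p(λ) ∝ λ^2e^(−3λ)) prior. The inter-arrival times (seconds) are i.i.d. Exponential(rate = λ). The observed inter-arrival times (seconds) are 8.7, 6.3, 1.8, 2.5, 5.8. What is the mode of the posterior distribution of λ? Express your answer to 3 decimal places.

λ̂_MAP = 0.249

The Exponential(rate=λ) likelihood is ∝ λ^n e^(−λΣtᵢ). Here n = 5 and Σtᵢ = 8.7 + 6.3 + 1.8 + 2.5 + 5.8 = 25.1.
Posterior ∝ λ^2e^(−3λ) · λ^5e^(−25.1λ) = λ^7e^(−28.1λ), i.e. Gamma(8, 28.1).
Mode = (a−1)/b = 7/28.1 ≈ 0.249.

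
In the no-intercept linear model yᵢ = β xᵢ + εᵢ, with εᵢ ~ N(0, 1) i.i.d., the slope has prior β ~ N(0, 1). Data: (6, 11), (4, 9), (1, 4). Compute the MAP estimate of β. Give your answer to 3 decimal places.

log p(β | y) = −Σ(yᵢ − βxᵢ)²/(2·1) − β²/(2·1) + const.
Setting the derivative to zero: Σxᵢ(yᵢ − βxᵢ)/1 − β/1 = 0, so β = Σxᵢyᵢ / (Σxᵢ² + σ²/τ²).
Σxᵢyᵢ = 6·11 + 4·9 + 1·4 = 106; Σxᵢ² = 53; σ²/τ² = 1.
β̂_MAP = 106 / (53 + 1) = 106/54 ≈ 1.963.

β̂_MAP = 1.963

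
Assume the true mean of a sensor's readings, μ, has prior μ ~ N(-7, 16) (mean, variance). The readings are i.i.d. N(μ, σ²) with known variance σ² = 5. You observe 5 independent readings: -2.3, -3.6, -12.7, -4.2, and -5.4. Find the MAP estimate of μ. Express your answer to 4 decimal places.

μ̂_MAP = -5.7200

n = 5; x̄ = ((-2.3) + (-3.6) + (-12.7) + (-4.2) + (-5.4))/5 = -28.2/5 = -5.64.
For a Normal prior and Normal likelihood with known variance, the posterior is Normal; its mode equals its mean, the precision-weighted average.
Prior precision 1/σ₀² = 1/16 = 0.0625; data precision n/σ² = 5/5 = 1.
μ̂ = (0.0625·(-7) + 1·(-5.64)) / (0.0625 + 1) = (-6.0775)/1.0625 = -5.7200.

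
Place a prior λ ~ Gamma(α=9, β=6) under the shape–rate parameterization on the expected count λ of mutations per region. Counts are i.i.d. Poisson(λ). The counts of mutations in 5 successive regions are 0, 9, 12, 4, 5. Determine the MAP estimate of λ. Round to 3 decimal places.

λ̂_MAP = 3.455

Σxᵢ = 0+9+12+4+5 = 30, with n = 5.
Posterior ∝ λ^8e^(−6λ) · λ^30e^(−5λ) = λ^38e^(−11λ), i.e. Gamma(shape=39, rate=11).
The mode of a Gamma(a, b) with a ≥ 1 (shape–rate) is (a−1)/b = 38/11 ≈ 3.455.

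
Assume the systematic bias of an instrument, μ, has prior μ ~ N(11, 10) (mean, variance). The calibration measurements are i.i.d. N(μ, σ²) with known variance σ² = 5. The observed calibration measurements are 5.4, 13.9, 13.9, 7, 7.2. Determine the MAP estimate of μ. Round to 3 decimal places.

n = 5; x̄ = (5.4 + 13.9 + 13.9 + 7 + 7.2)/5 = 47.4/5 = 9.48.
For a Normal prior and Normal likelihood with known variance, the posterior is Normal; its mode equals its mean, the precision-weighted average.
Prior precision 1/σ₀² = 1/10 = 0.1; data precision n/σ² = 5/5 = 1.
μ̂ = (0.1·11 + 1·9.48) / (0.1 + 1) = 10.58/1.1 = 529/55 ≈ 9.618.

μ̂_MAP = 9.618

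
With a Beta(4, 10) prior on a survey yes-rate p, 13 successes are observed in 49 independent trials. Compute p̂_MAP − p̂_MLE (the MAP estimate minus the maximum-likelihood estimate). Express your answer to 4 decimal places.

Posterior is Beta(17, 46); MAP = (17−1)/(63−2) = 16/61 ≈ 0.26230.
MLE ignores the prior: p̂_MLE = k/n = 13/49 ≈ 0.26531.
Difference = 16/61 − 13/49 = -9/2989 ≈ -0.0030.

MAP − MLE = -0.0030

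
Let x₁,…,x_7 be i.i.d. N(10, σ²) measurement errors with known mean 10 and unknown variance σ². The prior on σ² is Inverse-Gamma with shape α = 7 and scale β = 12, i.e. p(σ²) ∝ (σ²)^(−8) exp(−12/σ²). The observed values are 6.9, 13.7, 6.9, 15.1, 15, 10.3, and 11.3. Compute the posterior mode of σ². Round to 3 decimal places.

Sum of squared deviations about the known mean: SS = (6.9−10)² + (13.7−10)² + (6.9−10)² + (15.1−10)² + (15−10)² + (10.3−10)² + (11.3−10)² = 85.7.
The Normal likelihood contributes (σ²)^(−n/2) exp(−SS/(2σ²)), so the posterior is Inverse-Gamma(α + n/2, β + SS/2) = Inverse-Gamma(10.5, 54.85).
The mode of Inverse-Gamma(a, b) is b/(a+1) = 54.85/11.5 ≈ 4.770.

σ̂²_MAP = 4.770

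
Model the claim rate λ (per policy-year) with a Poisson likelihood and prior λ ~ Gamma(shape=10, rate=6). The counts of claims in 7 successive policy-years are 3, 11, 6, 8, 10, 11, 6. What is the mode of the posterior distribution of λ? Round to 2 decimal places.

λ̂_MAP = 4.92

Σxᵢ = 3+11+6+8+10+11+6 = 55, with n = 7.
Posterior ∝ λ^9e^(−6λ) · λ^55e^(−7λ) = λ^64e^(−13λ), i.e. Gamma(shape=65, rate=13).
The mode of a Gamma(a, b) with a ≥ 1 (shape–rate) is (a−1)/b = 64/13 ≈ 4.92.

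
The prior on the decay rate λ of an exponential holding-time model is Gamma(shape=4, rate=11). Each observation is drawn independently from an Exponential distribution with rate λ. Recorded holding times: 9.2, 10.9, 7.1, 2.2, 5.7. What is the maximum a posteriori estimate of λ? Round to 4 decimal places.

λ̂_MAP = 0.1735

The Exponential(rate=λ) likelihood is ∝ λ^n e^(−λΣtᵢ). Here n = 5 and Σtᵢ = 9.2 + 10.9 + 7.1 + 2.2 + 5.7 = 35.1.
Posterior ∝ λ^3e^(−11λ) · λ^5e^(−35.1λ) = λ^8e^(−46.1λ), i.e. Gamma(9, 46.1).
Mode = (a−1)/b = 8/46.1 ≈ 0.1735.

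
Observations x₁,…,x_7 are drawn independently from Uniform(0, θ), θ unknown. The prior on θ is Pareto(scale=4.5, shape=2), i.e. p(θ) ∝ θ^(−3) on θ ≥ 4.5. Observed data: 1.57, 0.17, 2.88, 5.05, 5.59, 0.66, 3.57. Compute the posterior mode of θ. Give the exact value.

θ̂_MAP = 5.59

The Uniform(0, θ) likelihood is θ^(−n) for θ ≥ max(xᵢ), zero otherwise. Here max(xᵢ) = 5.59.
Posterior ∝ θ^(−3) · θ^(−7) = θ^(−10) on θ ≥ max(4.5, 5.59) = 5.59.
This density is strictly decreasing in θ, so the posterior mode lies at the lower boundary of the support.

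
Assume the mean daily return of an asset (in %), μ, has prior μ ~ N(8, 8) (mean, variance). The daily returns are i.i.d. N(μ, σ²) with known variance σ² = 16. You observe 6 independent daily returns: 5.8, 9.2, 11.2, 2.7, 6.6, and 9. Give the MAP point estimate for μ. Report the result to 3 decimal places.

μ̂_MAP = 7.563

n = 6; x̄ = (5.8 + 9.2 + 11.2 + 2.7 + 6.6 + 9)/6 = 44.5/6 = 89/12 ≈ 7.4167.
For a Normal prior and Normal likelihood with known variance, the posterior is Normal; its mode equals its mean, the precision-weighted average.
Prior precision 1/σ₀² = 1/8 = 0.125; data precision n/σ² = 6/16 = 0.375.
μ̂ = (0.125·8 + 0.375·(89/12)) / (0.125 + 0.375) = 3.78125/0.5 = 7.5625 ≈ 7.563.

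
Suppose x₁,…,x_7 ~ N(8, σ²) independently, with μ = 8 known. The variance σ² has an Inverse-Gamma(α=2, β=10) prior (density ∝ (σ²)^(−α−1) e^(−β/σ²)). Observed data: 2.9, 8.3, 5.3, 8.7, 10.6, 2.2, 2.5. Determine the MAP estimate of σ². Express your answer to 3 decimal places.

σ̂²_MAP = 9.579

Sum of squared deviations about the known mean: SS = (2.9−8)² + (8.3−8)² + (5.3−8)² + (8.7−8)² + (10.6−8)² + (2.2−8)² + (2.5−8)² = 104.53.
The Normal likelihood contributes (σ²)^(−n/2) exp(−SS/(2σ²)), so the posterior is Inverse-Gamma(α + n/2, β + SS/2) = Inverse-Gamma(5.5, 62.265).
The mode of Inverse-Gamma(a, b) is b/(a+1) = 62.265/6.5 ≈ 9.579.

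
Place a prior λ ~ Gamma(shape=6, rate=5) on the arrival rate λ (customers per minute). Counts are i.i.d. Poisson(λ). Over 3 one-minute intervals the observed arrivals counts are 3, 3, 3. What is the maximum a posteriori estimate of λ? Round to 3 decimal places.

λ̂_MAP = 1.750

Σxᵢ = 3+3+3 = 9, with n = 3.
Posterior ∝ λ^5e^(−5λ) · λ^9e^(−3λ) = λ^14e^(−8λ), i.e. Gamma(shape=15, rate=8).
The mode of a Gamma(a, b) with a ≥ 1 (shape–rate) is (a−1)/b = 14/8 ≈ 1.750.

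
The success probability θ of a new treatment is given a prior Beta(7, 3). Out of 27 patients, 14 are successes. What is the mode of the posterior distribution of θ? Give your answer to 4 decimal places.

θ̂_MAP = 0.5714

Prior: Beta(7, 3).
Data: 14 successes in 27 trials. The binomial likelihood contributes θ^14(1−θ)^13, so the posterior is Beta(7+14, 3+13) = Beta(21, 16).
For Beta(a, b) with a, b > 1 the mode is (a−1)/(a+b−2) = 20/35 ≈ 0.5714.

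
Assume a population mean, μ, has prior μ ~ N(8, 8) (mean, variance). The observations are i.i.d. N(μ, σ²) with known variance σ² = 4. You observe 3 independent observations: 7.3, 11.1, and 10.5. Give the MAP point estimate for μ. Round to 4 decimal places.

μ̂_MAP = 9.4000

n = 3; x̄ = (7.3 + 11.1 + 10.5)/3 = 28.9/3 = 289/30 ≈ 9.6333.
For a Normal prior and Normal likelihood with known variance, the posterior is Normal; its mode equals its mean, the precision-weighted average.
Prior precision 1/σ₀² = 1/8 = 0.125; data precision n/σ² = 3/4 = 0.75.
μ̂ = (0.125·8 + 0.75·(289/30)) / (0.125 + 0.75) = 8.225/0.875 = 9.4000.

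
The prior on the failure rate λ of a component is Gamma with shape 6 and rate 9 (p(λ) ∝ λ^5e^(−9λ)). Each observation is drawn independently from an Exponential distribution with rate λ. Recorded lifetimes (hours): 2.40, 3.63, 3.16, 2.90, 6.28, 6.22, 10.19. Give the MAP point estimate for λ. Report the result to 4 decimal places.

λ̂_MAP = 0.2741

The Exponential(rate=λ) likelihood is ∝ λ^n e^(−λΣtᵢ). Here n = 7 and Σtᵢ = 2.40 + 3.63 + 3.16 + 2.90 + 6.28 + 6.22 + 10.19 = 34.78.
Posterior ∝ λ^5e^(−9λ) · λ^7e^(−34.78λ) = λ^12e^(−43.78λ), i.e. Gamma(13, 43.78).
Mode = (a−1)/b = 12/43.78 ≈ 0.2741.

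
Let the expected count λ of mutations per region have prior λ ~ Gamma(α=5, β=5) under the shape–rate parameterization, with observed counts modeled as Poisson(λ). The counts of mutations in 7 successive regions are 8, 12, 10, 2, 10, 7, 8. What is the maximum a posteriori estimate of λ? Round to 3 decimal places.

λ̂_MAP = 5.083

Σxᵢ = 8+12+10+2+10+7+8 = 57, with n = 7.
Posterior ∝ λ^4e^(−5λ) · λ^57e^(−7λ) = λ^61e^(−12λ), i.e. Gamma(shape=62, rate=12).
The mode of a Gamma(a, b) with a ≥ 1 (shape–rate) is (a−1)/b = 61/12 ≈ 5.083.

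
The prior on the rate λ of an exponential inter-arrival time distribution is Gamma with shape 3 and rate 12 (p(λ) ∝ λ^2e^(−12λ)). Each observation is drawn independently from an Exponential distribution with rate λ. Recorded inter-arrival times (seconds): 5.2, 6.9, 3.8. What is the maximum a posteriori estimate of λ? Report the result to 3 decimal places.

λ̂_MAP = 0.179

The Exponential(rate=λ) likelihood is ∝ λ^n e^(−λΣtᵢ). Here n = 3 and Σtᵢ = 5.2 + 6.9 + 3.8 = 15.9.
Posterior ∝ λ^2e^(−12λ) · λ^3e^(−15.9λ) = λ^5e^(−27.9λ), i.e. Gamma(6, 27.9).
Mode = (a−1)/b = 5/27.9 ≈ 0.179.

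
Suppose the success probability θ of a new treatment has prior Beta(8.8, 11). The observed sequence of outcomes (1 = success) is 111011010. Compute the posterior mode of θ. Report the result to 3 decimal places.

θ̂_MAP = 0.515

Prior: Beta(8.8, 11).
Data: 6 successes in 9 trials (from the sequence). The binomial likelihood contributes θ^6(1−θ)^3, so the posterior is Beta(8.8+6, 11+3) = Beta(14.8, 14).
For Beta(a, b) with a, b > 1 the mode is (a−1)/(a+b−2) = 13.8/26.8 ≈ 0.515.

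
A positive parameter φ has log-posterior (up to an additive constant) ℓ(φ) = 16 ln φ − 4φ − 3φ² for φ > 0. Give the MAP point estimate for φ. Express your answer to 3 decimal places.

ℓ'(φ) = 16/φ − 4 − 6φ. Setting this to zero and multiplying by φ: 6φ² + 4φ − 16 = 0.
φ = (−4 + √(4² + 4·6·16)) / (2·6) = (−4 + √400) / 12 = (−4 + 20)/12 = 4/3.
ℓ''(φ) = −16/φ² − 6 < 0, confirming a maximum.

φ̂_MAP = 1.333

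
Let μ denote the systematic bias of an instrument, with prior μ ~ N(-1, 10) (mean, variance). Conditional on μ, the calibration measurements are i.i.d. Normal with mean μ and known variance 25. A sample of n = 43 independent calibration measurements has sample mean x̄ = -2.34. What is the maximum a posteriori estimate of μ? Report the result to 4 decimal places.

n = 43, x̄ = -2.34.
For a Normal prior and Normal likelihood with known variance, the posterior is Normal; its mode equals its mean, the precision-weighted average.
Prior precision 1/σ₀² = 1/10 = 0.1; data precision n/σ² = 43/25 = 1.72.
μ̂ = (0.1·(-1) + 1.72·(-2.34)) / (0.1 + 1.72) = (-4.1248)/1.82 = -5156/2275 ≈ -2.2664.

μ̂_MAP = -2.2664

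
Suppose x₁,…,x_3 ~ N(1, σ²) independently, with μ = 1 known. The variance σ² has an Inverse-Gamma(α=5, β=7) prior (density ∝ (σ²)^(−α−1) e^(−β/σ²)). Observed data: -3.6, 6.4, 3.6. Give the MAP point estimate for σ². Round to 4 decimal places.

σ̂²_MAP = 4.7387

Sum of squared deviations about the known mean: SS = (-3.6−1)² + (6.4−1)² + (3.6−1)² = 57.08.
The Normal likelihood contributes (σ²)^(−n/2) exp(−SS/(2σ²)), so the posterior is Inverse-Gamma(α + n/2, β + SS/2) = Inverse-Gamma(6.5, 35.54).
The mode of Inverse-Gamma(a, b) is b/(a+1) = 35.54/7.5 ≈ 4.7387.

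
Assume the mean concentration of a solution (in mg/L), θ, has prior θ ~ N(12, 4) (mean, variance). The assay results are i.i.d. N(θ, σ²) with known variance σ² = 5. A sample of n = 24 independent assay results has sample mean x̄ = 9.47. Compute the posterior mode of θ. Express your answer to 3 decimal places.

n = 24, x̄ = 9.47.
For a Normal prior and Normal likelihood with known variance, the posterior is Normal; its mode equals its mean, the precision-weighted average.
Prior precision 1/σ₀² = 1/4 = 0.25; data precision n/σ² = 24/5 = 4.8.
θ̂ = (0.25·12 + 4.8·9.47) / (0.25 + 4.8) = 48.456/5.05 = 24228/2525 ≈ 9.595.

θ̂_MAP = 9.595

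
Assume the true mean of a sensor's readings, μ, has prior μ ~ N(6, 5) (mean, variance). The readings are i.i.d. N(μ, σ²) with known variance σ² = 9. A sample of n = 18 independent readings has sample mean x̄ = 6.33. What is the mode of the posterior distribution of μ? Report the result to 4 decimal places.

μ̂_MAP = 6.3000

n = 18, x̄ = 6.33.
For a Normal prior and Normal likelihood with known variance, the posterior is Normal; its mode equals its mean, the precision-weighted average.
Prior precision 1/σ₀² = 1/5 = 0.2; data precision n/σ² = 18/9 = 2.
μ̂ = (0.2·6 + 2·6.33) / (0.2 + 2) = 13.86/2.2 = 6.3000.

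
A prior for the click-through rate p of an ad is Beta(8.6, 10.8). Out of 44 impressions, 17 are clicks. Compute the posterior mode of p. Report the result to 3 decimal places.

p̂_MAP = 0.401

Prior: Beta(8.6, 10.8).
Data: 17 successes in 44 trials. The binomial likelihood contributes p^17(1−p)^27, so the posterior is Beta(8.6+17, 10.8+27) = Beta(25.6, 37.8).
For Beta(a, b) with a, b > 1 the mode is (a−1)/(a+b−2) = 24.6/61.4 ≈ 0.401.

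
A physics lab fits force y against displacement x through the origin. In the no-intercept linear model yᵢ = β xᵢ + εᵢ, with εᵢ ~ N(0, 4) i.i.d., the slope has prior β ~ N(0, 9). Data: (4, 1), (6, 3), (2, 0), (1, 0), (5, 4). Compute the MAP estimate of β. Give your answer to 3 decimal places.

β̂_MAP = 0.509

log p(β | y) = −Σ(yᵢ − βxᵢ)²/(2·4) − β²/(2·9) + const.
Setting the derivative to zero: Σxᵢ(yᵢ − βxᵢ)/4 − β/9 = 0, so β = Σxᵢyᵢ / (Σxᵢ² + σ²/τ²).
Σxᵢyᵢ = 4·1 + 6·3 + 2·0 + 1·0 + 5·4 = 42; Σxᵢ² = 82; σ²/τ² = 4/9.
β̂_MAP = 42 / (82 + 4/9) = 42/(742/9) = 27/53 ≈ 0.509.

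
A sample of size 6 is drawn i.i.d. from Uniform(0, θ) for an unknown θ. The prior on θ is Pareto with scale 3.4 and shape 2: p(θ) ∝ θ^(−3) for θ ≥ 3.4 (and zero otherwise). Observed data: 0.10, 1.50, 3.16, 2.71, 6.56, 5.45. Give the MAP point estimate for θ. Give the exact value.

θ̂_MAP = 6.56

The Uniform(0, θ) likelihood is θ^(−n) for θ ≥ max(xᵢ), zero otherwise. Here max(xᵢ) = 6.56.
Posterior ∝ θ^(−3) · θ^(−6) = θ^(−9) on θ ≥ max(3.4, 6.56) = 6.56.
This density is strictly decreasing in θ, so the posterior mode lies at the lower boundary of the support.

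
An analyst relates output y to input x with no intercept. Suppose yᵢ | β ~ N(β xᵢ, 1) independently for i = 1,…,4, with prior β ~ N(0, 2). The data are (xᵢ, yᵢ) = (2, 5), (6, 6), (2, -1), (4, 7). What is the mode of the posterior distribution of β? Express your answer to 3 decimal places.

log p(β | y) = −Σ(yᵢ − βxᵢ)²/(2·1) − β²/(2·2) + const.
Setting the derivative to zero: Σxᵢ(yᵢ − βxᵢ)/1 − β/2 = 0, so β = Σxᵢyᵢ / (Σxᵢ² + σ²/τ²).
Σxᵢyᵢ = 2·5 + 6·6 + 2·(-1) + 4·7 = 72; Σxᵢ² = 60; σ²/τ² = 0.5.
β̂_MAP = 72 / (60 + 0.5) = 72/60.5 ≈ 1.190.

β̂_MAP = 1.190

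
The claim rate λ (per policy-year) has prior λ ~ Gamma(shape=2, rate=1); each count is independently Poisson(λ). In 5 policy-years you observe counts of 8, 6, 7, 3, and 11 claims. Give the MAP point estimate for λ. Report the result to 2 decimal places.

λ̂_MAP = 6.00

Σxᵢ = 8+6+7+3+11 = 35, with n = 5.
Posterior ∝ λe^(−1λ) · λ^35e^(−5λ) = λ^36e^(−6λ), i.e. Gamma(shape=37, rate=6).
The mode of a Gamma(a, b) with a ≥ 1 (shape–rate) is (a−1)/b = 36/6 ≈ 6.00.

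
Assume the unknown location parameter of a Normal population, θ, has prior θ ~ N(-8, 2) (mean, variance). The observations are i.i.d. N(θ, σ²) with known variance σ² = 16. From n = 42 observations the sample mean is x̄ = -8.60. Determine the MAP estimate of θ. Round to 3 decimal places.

θ̂_MAP = -8.504

n = 42, x̄ = -8.60.
For a Normal prior and Normal likelihood with known variance, the posterior is Normal; its mode equals its mean, the precision-weighted average.
Prior precision 1/σ₀² = 1/2 = 0.5; data precision n/σ² = 42/16 = 2.625.
θ̂ = (0.5·(-8) + 2.625·(-8.6)) / (0.5 + 2.625) = (-26.575)/3.125 = -8.504.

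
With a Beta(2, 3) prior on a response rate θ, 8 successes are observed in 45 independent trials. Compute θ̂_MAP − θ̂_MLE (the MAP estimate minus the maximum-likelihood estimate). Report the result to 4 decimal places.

MAP − MLE = 0.0097

Posterior is Beta(10, 40); MAP = (10−1)/(50−2) = 9/48 ≈ 0.18750.
MLE ignores the prior: θ̂_MLE = k/n = 8/45 ≈ 0.17778.
Difference = 9/48 − 8/45 = 7/720 ≈ 0.0097.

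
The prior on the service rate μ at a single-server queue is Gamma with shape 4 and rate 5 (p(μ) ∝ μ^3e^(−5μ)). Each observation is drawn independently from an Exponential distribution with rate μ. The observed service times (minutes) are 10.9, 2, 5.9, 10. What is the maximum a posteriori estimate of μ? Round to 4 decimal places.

μ̂_MAP = 0.2071

The Exponential(rate=μ) likelihood is ∝ μ^n e^(−μΣtᵢ). Here n = 4 and Σtᵢ = 10.9 + 2 + 5.9 + 10 = 28.8.
Posterior ∝ μ^3e^(−5μ) · μ^4e^(−28.8μ) = μ^7e^(−33.8μ), i.e. Gamma(8, 33.8).
Mode = (a−1)/b = 7/33.8 ≈ 0.2071.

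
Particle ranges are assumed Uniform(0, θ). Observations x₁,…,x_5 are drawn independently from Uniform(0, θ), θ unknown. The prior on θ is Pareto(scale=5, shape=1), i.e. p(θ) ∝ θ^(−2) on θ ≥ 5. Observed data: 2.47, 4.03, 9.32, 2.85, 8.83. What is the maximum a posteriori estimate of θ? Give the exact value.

θ̂_MAP = 9.32

The Uniform(0, θ) likelihood is θ^(−n) for θ ≥ max(xᵢ), zero otherwise. Here max(xᵢ) = 9.32.
Posterior ∝ θ^(−2) · θ^(−5) = θ^(−7) on θ ≥ max(5, 9.32) = 9.32.
This density is strictly decreasing in θ, so the posterior mode lies at the lower boundary of the support.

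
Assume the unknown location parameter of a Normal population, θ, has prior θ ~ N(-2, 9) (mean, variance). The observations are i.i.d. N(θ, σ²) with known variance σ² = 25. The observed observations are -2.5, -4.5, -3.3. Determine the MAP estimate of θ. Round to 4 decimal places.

n = 3; x̄ = ((-2.5) + (-4.5) + (-3.3))/3 = -10.3/3 = -103/30 ≈ -3.4333.
For a Normal prior and Normal likelihood with known variance, the posterior is Normal; its mode equals its mean, the precision-weighted average.
Prior precision 1/σ₀² = 1/9; data precision n/σ² = 3/25 = 0.12.
θ̂ = ((1/9)·(-2) + 0.12·(-103/30)) / (1/9 + 0.12) = (-1427/2250)/(52/225) = -1427/520 ≈ -2.7442.

θ̂_MAP = -2.7442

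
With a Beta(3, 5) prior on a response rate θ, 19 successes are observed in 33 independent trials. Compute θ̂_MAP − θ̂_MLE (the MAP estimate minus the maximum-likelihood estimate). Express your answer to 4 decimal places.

Posterior is Beta(22, 19); MAP = (22−1)/(41−2) = 21/39 ≈ 0.53846.
MLE ignores the prior: θ̂_MLE = k/n = 19/33 ≈ 0.57576.
Difference = 21/39 − 19/33 = -16/429 ≈ -0.0373.

MAP − MLE = -0.0373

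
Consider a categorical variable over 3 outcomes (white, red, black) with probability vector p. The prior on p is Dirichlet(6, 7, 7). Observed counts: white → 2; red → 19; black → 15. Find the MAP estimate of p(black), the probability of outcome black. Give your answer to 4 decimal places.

The posterior is Dirichlet(αᵢ + nᵢ) = Dirichlet(8, 26, 22).
For a Dirichlet(a₁,…,a_K) with all aᵢ > 1, the mode has j-th component (aⱼ − 1)/(Σaᵢ − K).
Here Σaᵢ = 56 and K = 3, so p(black) = (22 − 1)/(56 − 3) = 21/53 ≈ 0.3962.

MAP estimate of p(black) = 0.3962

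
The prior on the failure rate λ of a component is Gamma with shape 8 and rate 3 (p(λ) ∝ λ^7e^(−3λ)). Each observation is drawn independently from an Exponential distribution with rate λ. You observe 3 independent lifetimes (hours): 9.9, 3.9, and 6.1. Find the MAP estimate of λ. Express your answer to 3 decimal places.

λ̂_MAP = 0.437

The Exponential(rate=λ) likelihood is ∝ λ^n e^(−λΣtᵢ). Here n = 3 and Σtᵢ = 9.9 + 3.9 + 6.1 = 19.9.
Posterior ∝ λ^7e^(−3λ) · λ^3e^(−19.9λ) = λ^10e^(−22.9λ), i.e. Gamma(11, 22.9).
Mode = (a−1)/b = 10/22.9 ≈ 0.437.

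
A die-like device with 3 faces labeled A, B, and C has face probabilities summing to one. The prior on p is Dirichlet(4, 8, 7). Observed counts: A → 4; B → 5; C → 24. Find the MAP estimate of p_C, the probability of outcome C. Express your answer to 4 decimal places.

The posterior is Dirichlet(αᵢ + nᵢ) = Dirichlet(8, 13, 31).
For a Dirichlet(a₁,…,a_K) with all aᵢ > 1, the mode has j-th component (aⱼ − 1)/(Σaᵢ − K).
Here Σaᵢ = 52 and K = 3, so p_C = (31 − 1)/(52 − 3) = 30/49 ≈ 0.6122.

MAP estimate of p_C = 0.6122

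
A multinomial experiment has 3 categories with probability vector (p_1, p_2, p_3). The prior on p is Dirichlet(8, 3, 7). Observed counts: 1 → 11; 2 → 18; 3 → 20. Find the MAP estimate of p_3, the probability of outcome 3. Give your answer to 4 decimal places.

The posterior is Dirichlet(αᵢ + nᵢ) = Dirichlet(19, 21, 27).
For a Dirichlet(a₁,…,a_K) with all aᵢ > 1, the mode has j-th component (aⱼ − 1)/(Σaᵢ − K).
Here Σaᵢ = 67 and K = 3, so p_3 = (27 − 1)/(67 − 3) = 26/64 ≈ 0.4063.

MAP estimate: 0.4063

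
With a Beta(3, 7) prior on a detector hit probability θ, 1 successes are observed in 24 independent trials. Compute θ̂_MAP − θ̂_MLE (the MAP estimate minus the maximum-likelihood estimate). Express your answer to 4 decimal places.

Posterior is Beta(4, 30); MAP = (4−1)/(34−2) = 3/32 ≈ 0.09375.
MLE ignores the prior: θ̂_MLE = k/n = 1/24 ≈ 0.04167.
Difference = 3/32 − 1/24 = 5/96 ≈ 0.0521.

MAP − MLE = 0.0521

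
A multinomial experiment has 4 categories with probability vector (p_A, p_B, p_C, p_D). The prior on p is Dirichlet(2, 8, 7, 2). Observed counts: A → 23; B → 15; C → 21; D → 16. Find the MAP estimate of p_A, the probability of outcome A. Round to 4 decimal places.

MAP estimate of p_A = 0.2667

The posterior is Dirichlet(αᵢ + nᵢ) = Dirichlet(25, 23, 28, 18).
For a Dirichlet(a₁,…,a_K) with all aᵢ > 1, the mode has j-th component (aⱼ − 1)/(Σaᵢ − K).
Here Σaᵢ = 94 and K = 4, so p_A = (25 − 1)/(94 − 4) = 24/90 ≈ 0.2667.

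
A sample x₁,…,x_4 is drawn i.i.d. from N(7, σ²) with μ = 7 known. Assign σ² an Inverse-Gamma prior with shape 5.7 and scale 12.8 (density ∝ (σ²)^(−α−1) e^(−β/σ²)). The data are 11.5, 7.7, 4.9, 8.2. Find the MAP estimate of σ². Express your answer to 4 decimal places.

σ̂²_MAP = 2.9994

Sum of squared deviations about the known mean: SS = (11.5−7)² + (7.7−7)² + (4.9−7)² + (8.2−7)² = 26.59.
The Normal likelihood contributes (σ²)^(−n/2) exp(−SS/(2σ²)), so the posterior is Inverse-Gamma(α + n/2, β + SS/2) = Inverse-Gamma(7.7, 26.095).
The mode of Inverse-Gamma(a, b) is b/(a+1) = 26.095/8.7 ≈ 2.9994.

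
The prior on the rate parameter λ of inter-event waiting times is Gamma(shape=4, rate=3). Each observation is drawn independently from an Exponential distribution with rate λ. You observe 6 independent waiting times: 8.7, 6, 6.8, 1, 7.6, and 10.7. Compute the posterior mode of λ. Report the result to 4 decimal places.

λ̂_MAP = 0.2055

The Exponential(rate=λ) likelihood is ∝ λ^n e^(−λΣtᵢ). Here n = 6 and Σtᵢ = 8.7 + 6 + 6.8 + 1 + 7.6 + 10.7 = 40.8.
Posterior ∝ λ^3e^(−3λ) · λ^6e^(−40.8λ) = λ^9e^(−43.8λ), i.e. Gamma(10, 43.8).
Mode = (a−1)/b = 9/43.8 ≈ 0.2055.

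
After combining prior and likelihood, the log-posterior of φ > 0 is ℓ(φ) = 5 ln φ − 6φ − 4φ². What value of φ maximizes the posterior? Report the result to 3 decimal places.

ℓ'(φ) = 5/φ − 6 − 8φ. Setting this to zero and multiplying by φ: 8φ² + 6φ − 5 = 0.
φ = (−6 + √(6² + 4·8·5)) / (2·8) = (−6 + √196) / 16 = (−6 + 14)/16 = 1/2.
ℓ''(φ) = −5/φ² − 8 < 0, confirming a maximum.

φ̂_MAP = 0.500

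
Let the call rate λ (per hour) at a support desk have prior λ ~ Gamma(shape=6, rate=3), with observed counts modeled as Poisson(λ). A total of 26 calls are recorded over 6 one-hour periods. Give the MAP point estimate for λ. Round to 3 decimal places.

λ̂_MAP = 3.444

Σxᵢ = 26, n = 6.
Posterior ∝ λ^5e^(−3λ) · λ^26e^(−6λ) = λ^31e^(−9λ), i.e. Gamma(shape=32, rate=9).
The mode of a Gamma(a, b) with a ≥ 1 (shape–rate) is (a−1)/b = 31/9 ≈ 3.444.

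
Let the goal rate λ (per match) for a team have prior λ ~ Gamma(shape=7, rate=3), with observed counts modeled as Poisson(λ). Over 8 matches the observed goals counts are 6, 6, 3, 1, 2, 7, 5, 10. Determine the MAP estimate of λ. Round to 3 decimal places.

λ̂_MAP = 4.182

Σxᵢ = 6+6+3+1+2+7+5+10 = 40, with n = 8.
Posterior ∝ λ^6e^(−3λ) · λ^40e^(−8λ) = λ^46e^(−11λ), i.e. Gamma(shape=47, rate=11).
The mode of a Gamma(a, b) with a ≥ 1 (shape–rate) is (a−1)/b = 46/11 ≈ 4.182.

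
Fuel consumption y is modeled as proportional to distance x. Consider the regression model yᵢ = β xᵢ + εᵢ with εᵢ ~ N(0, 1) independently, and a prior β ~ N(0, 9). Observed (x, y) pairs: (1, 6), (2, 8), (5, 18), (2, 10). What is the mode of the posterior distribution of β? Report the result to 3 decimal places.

β̂_MAP = 3.870

log p(β | y) = −Σ(yᵢ − βxᵢ)²/(2·1) − β²/(2·9) + const.
Setting the derivative to zero: Σxᵢ(yᵢ − βxᵢ)/1 − β/9 = 0, so β = Σxᵢyᵢ / (Σxᵢ² + σ²/τ²).
Σxᵢyᵢ = 1·6 + 2·8 + 5·18 + 2·10 = 132; Σxᵢ² = 34; σ²/τ² = 1/9.
β̂_MAP = 132 / (34 + 1/9) = 132/(307/9) = 1188/307 ≈ 3.870.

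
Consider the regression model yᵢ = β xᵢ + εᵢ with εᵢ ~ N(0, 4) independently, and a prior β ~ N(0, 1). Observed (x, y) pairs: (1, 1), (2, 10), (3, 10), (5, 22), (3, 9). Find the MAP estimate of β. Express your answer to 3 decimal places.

β̂_MAP = 3.615

log p(β | y) = −Σ(yᵢ − βxᵢ)²/(2·4) − β²/(2·1) + const.
Setting the derivative to zero: Σxᵢ(yᵢ − βxᵢ)/4 − β/1 = 0, so β = Σxᵢyᵢ / (Σxᵢ² + σ²/τ²).
Σxᵢyᵢ = 1·1 + 2·10 + 3·10 + 5·22 + 3·9 = 188; Σxᵢ² = 48; σ²/τ² = 4.
β̂_MAP = 188 / (48 + 4) = 188/52 ≈ 3.615.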